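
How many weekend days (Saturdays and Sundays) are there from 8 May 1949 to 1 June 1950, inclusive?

111

8 May 1949 is a Sunday.
That's 390 days from start to end, counting both.
390 = 7 × 55 + 5, so there are 55 full weeks plus 5 extra days.
Each full week contributes 2 weekend days (Sat, Sun): 55 × 2 = 110.
The 5 extra days are Sun, Mon, Tue, Wed, Thu — 1 of them qualifies.
Total: 110 + 1 = 111.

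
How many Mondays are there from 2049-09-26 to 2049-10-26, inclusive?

5 Mondays

2049-09-26 is a Sunday.
From 2049-09-26 to 2049-10-26 is 31 days inclusive.
31 = 7 × 4 + 3, so there are 4 full weeks plus 3 extra days.
Each full week contributes one Monday: 4 so far.
The 3 extra days are Sun, Mon, Tue — 1 of them qualifies.
Total: 4 + 1 = 5.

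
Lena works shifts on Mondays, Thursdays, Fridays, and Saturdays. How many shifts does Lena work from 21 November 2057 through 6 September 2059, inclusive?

21 November 2057 is a Wednesday.
The range spans 655 days (inclusive of both endpoints).
655 = 7 × 93 + 4, so there are 93 full weeks plus 4 extra days.
Each full week contributes 4 days from the set (Mon, Thu, Fri, Sat): 93 × 4 = 372.
The 4 extra days are Wednesday, Thursday, Friday, Saturday — 3 of them qualify.
Total: 372 + 3 = 375.

375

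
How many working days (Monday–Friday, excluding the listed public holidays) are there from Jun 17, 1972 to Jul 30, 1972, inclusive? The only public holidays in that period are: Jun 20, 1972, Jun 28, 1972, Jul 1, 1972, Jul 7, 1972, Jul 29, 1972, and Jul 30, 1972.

Jun 17, 1972 is a Saturday.
That's 44 days from start to end, counting both.
44 = 7 × 6 + 2, so there are 6 full weeks plus 2 extra days.
Each full week contributes 5 weekdays (Mon–Fri): 6 × 5 = 30.
The 2 extra days are Saturday, Sunday — none qualify.
Total: 30 + 0 = 30.
Holidays: Jun 20, 1972 (Tue); Jun 28, 1972 (Wed); Jul 1, 1972 (Sat); Jul 7, 1972 (Fri); Jul 29, 1972 (Sat); Jul 30, 1972 (Sun).
3 of the 6 holidays fall on weekdays; the rest are weekends and were already excluded.
Business days: 30 − 3 = 27.

27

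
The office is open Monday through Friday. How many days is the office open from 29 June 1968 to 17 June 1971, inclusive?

29 June 1968 is a Saturday.
From 29 June 1968 to 17 June 1971 is 1084 days inclusive.
1084 = 7 × 154 + 6, so there are 154 full weeks plus 6 extra days.
Each full week contributes 5 weekdays (Mon–Fri): 154 × 5 = 770.
The 6 extra days are Saturday, Sunday, Monday, Tuesday, Wednesday, Thursday — 4 of them qualify.
Total: 770 + 4 = 774.

774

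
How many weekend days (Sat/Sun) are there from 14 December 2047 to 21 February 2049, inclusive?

126

14 December 2047 is a Saturday.
From 14 December 2047 to 21 February 2049 is 436 days inclusive.
436 = 7 × 62 + 2, so there are 62 full weeks plus 2 extra days.
Each full week contributes 2 weekend days (Sat, Sun): 62 × 2 = 124.
The 2 extra days are Sat, Sun — 2 of them qualify.
Total: 124 + 2 = 126.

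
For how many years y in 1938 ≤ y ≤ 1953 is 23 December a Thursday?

2

Day of week of December 23 in each year:
1938: Fri, 1939: Sat, 1940: Mon, 1941: Tue, 1942: Wed, 1943: Thu ✓, 1944: Sat, 1945: Sun, 1946: Mon, 1947: Tue, 1948: Thu ✓, 1949: Fri, 1950: Sat, 1951: Sun, 1952: Tue, 1953: Wed
Thursdays: 1943, 1948.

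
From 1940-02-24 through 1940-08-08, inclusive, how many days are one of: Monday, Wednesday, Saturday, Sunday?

96

1940-02-24 is a Saturday.
That's 167 days from start to end, counting both.
167 = 7 × 23 + 6, so there are 23 full weeks plus 6 extra days.
Each full week contributes 4 days from the set (Mon, Wed, Sat, Sun): 23 × 4 = 92.
The 6 extra days are Sat, Sun, Mon, Tue, Wed, Thu — 4 of them qualify.
Total: 92 + 4 = 96.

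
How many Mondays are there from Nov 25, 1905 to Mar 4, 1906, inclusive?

Nov 25, 1905 is a Saturday.
The range spans 100 days (inclusive of both endpoints).
100 = 7 × 14 + 2, so there are 14 full weeks plus 2 extra days.
Each full week contributes one Monday: 14 so far.
The 2 extra days are Sat, Sun — none qualify.
Total: 14 + 0 = 14.

14 Mondays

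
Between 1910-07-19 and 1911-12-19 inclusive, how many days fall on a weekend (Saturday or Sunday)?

148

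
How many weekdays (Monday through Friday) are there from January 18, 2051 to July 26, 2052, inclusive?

January 18, 2051 is a Wednesday.
From January 18, 2051 to July 26, 2052 is 556 days inclusive.
556 = 7 × 79 + 3, so there are 79 full weeks plus 3 extra days.
Each full week contributes 5 weekdays (Mon–Fri): 79 × 5 = 395.
The 3 extra days are Wed, Thu, Fri — 3 of them qualify.
Total: 395 + 3 = 398.

398 weekdays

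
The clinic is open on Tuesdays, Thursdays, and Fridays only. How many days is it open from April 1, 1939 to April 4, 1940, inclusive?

April 1, 1939 is a Saturday.
The range spans 370 days (inclusive of both endpoints).
370 = 7 × 52 + 6, so there are 52 full weeks plus 6 extra days.
Each full week contributes 3 days from the set (Tue, Thu, Fri): 52 × 3 = 156.
The 6 extra days are Sat, Sun, Mon, Tue, Wed, Thu — 2 of them qualify.
Total: 156 + 2 = 158.

158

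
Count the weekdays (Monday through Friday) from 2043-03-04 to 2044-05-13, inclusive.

2043-03-04 is a Wednesday.
That's 437 days from start to end, counting both.
437 = 7 × 62 + 3, so there are 62 full weeks plus 3 extra days.
Each full week contributes 5 weekdays (Mon–Fri): 62 × 5 = 310.
The 3 extra days are Wed, Thu, Fri — 3 of them qualify.
Total: 310 + 3 = 313.

313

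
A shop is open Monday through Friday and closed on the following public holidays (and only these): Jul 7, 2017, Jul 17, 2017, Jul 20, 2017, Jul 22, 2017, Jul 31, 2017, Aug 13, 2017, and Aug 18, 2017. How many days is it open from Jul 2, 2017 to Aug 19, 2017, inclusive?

Jul 2, 2017 is a Sunday.
The range spans 49 days (inclusive of both endpoints).
49 = 7 × 7, so the span is exactly 7 full weeks.
Each full week contributes 5 weekdays (Mon–Fri): 7 × 5 = 35.
Total: 35.
Holidays: Jul 7, 2017 (Fri); Jul 17, 2017 (Mon); Jul 20, 2017 (Thu); Jul 22, 2017 (Sat); Jul 31, 2017 (Mon); Aug 13, 2017 (Sun); Aug 18, 2017 (Fri).
5 of the 7 holidays fall on weekdays; the rest are weekends and were already excluded.
Business days: 35 − 5 = 30.

30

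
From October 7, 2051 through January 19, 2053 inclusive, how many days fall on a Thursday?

October 7, 2051 is a Saturday.
The range spans 471 days (inclusive of both endpoints).
471 = 7 × 67 + 2, so there are 67 full weeks plus 2 extra days.
Each full week contributes one Thursday: 67 so far.
The 2 extra days are Saturday, Sunday — none qualify.
Total: 67 + 0 = 67.

67 Thursdays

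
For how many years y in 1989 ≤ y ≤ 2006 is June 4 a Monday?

2

Day of week of June 4 in each year:
1989: Sun, 1990: Mon ✓, 1991: Tue, 1992: Thu, 1993: Fri, 1994: Sat, 1995: Sun, 1996: Tue, 1997: Wed, 1998: Thu, 1999: Fri, 2000: Sun, 2001: Mon ✓, 2002: Tue, 2003: Wed, 2004: Fri, 2005: Sat, 2006: Sun
Mondays: 1990, 2001.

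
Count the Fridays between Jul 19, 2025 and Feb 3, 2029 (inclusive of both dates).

Jul 19, 2025 is a Saturday.
That's 1296 days from start to end, counting both.
1296 = 7 × 185 + 1, so there are 185 full weeks plus 1 extra day.
Each full week contributes one Friday: 185 so far.
The 1 extra day is Saturday — none qualify.
Total: 185 + 0 = 185.

185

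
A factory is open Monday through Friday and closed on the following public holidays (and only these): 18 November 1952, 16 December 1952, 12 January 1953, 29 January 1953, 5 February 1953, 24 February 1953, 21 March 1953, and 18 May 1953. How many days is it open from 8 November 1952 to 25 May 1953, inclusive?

8 November 1952 is a Saturday.
The range spans 199 days (inclusive of both endpoints).
199 = 7 × 28 + 3, so there are 28 full weeks plus 3 extra days.
Each full week contributes 5 weekdays (Mon–Fri): 28 × 5 = 140.
The 3 extra days are Saturday, Sunday, Monday — 1 of them qualifies.
Total: 140 + 1 = 141.
Holidays: 18 November 1952 (Tue); 16 December 1952 (Tue); 12 January 1953 (Mon); 29 January 1953 (Thu); 5 February 1953 (Thu); 24 February 1953 (Tue); 21 March 1953 (Sat); 18 May 1953 (Mon).
7 of the 8 holidays fall on weekdays; the rest are weekends and were already excluded.
Business days: 141 − 7 = 134.

134 business days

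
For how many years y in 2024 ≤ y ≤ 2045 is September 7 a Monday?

3

Day of week of September 7 in each year:
2024: Sat, 2025: Sun, 2026: Mon ✓, 2027: Tue, 2028: Thu, 2029: Fri, 2030: Sat, 2031: Sun, 2032: Tue, 2033: Wed, 2034: Thu, 2035: Fri, 2036: Sun, 2037: Mon ✓, 2038: Tue, 2039: Wed, 2040: Fri, 2041: Sat, 2042: Sun, 2043: Mon ✓, 2044: Wed, 2045: Thu
Mondays: 2026, 2037, 2043.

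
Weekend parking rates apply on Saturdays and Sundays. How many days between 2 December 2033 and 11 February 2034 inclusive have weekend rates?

21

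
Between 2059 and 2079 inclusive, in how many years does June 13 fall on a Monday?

4

Day of week of June 13 in each year:
2059: Fri, 2060: Sun, 2061: Mon ✓, 2062: Tue, 2063: Wed, 2064: Fri, 2065: Sat, 2066: Sun, 2067: Mon ✓, 2068: Wed, 2069: Thu, 2070: Fri, 2071: Sat, 2072: Mon ✓, 2073: Tue, 2074: Wed, 2075: Thu, 2076: Sat, 2077: Sun, 2078: Mon ✓, 2079: Tue
Mondays: 2061, 2067, 2072, 2078.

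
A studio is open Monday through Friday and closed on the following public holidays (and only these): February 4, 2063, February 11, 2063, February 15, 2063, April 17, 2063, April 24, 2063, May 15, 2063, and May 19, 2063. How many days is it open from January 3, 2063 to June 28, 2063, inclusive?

January 3, 2063 is a Wednesday.
That's 177 days from start to end, counting both.
177 = 7 × 25 + 2, so there are 25 full weeks plus 2 extra days.
Each full week contributes 5 weekdays (Mon–Fri): 25 × 5 = 125.
The 2 extra days are Wed, Thu — 2 of them qualify.
Total: 125 + 2 = 127.
Holidays: February 4, 2063 (Sun); February 11, 2063 (Sun); February 15, 2063 (Thu); April 17, 2063 (Tue); April 24, 2063 (Tue); May 15, 2063 (Tue); May 19, 2063 (Sat).
4 of the 7 holidays fall on weekdays; the rest are weekends and were already excluded.
Business days: 127 − 4 = 123.

123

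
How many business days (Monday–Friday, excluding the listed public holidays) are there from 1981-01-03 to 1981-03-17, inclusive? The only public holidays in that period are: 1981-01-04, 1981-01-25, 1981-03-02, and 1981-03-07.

1981-01-03 is a Saturday.
That's 74 days from start to end, counting both.
74 = 7 × 10 + 4, so there are 10 full weeks plus 4 extra days.
Each full week contributes 5 weekdays (Mon–Fri): 10 × 5 = 50.
The 4 extra days are Sat, Sun, Mon, Tue — 2 of them qualify.
Total: 50 + 2 = 52.
Holidays: 1981-01-04 (Sun); 1981-01-25 (Sun); 1981-03-02 (Mon); 1981-03-07 (Sat).
1 of the 4 holidays fall on weekdays; the rest are weekends and were already excluded.
Business days: 52 − 1 = 51.

51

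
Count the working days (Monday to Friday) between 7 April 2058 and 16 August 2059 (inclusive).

7 April 2058 is a Sunday.
From 7 April 2058 to 16 August 2059 is 497 days inclusive.
497 = 7 × 71, so the span is exactly 71 full weeks.
Each full week contributes 5 weekdays (Mon–Fri): 71 × 5 = 355.
Total: 355.

355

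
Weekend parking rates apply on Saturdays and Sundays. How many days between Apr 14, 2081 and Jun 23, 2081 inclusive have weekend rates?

20

Apr 14, 2081 is a Monday.
From Apr 14, 2081 to Jun 23, 2081 is 71 days inclusive.
71 = 7 × 10 + 1, so there are 10 full weeks plus 1 extra day.
Each full week contributes 2 weekend days (Sat, Sun): 10 × 2 = 20.
The 1 extra day is Mon — none qualify.
Total: 20 + 0 = 20.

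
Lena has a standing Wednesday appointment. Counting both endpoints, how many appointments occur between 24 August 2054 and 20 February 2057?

24 August 2054 is a Monday.
That's 912 days from start to end, counting both.
912 = 7 × 130 + 2, so there are 130 full weeks plus 2 extra days.
Each full week contributes one Wednesday: 130 so far.
The 2 extra days are Monday, Tuesday — none qualify.
Total: 130 + 0 = 130.

130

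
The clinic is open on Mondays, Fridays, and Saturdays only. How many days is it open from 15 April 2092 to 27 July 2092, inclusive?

44

15 April 2092 is a Tuesday.
That's 104 days from start to end, counting both.
104 = 7 × 14 + 6, so there are 14 full weeks plus 6 extra days.
Each full week contributes 3 days from the set (Mon, Fri, Sat): 14 × 3 = 42.
The 6 extra days are Tuesday, Wednesday, Thursday, Friday, Saturday, Sunday — 2 of them qualify.
Total: 42 + 2 = 44.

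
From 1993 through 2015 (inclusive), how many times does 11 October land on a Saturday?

Day of week of October 11 in each year:
1993: Mon, 1994: Tue, 1995: Wed, 1996: Fri, 1997: Sat ✓, 1998: Sun, 1999: Mon, 2000: Wed, 2001: Thu, 2002: Fri, 2003: Sat ✓, 2004: Mon, 2005: Tue, 2006: Wed, 2007: Thu, 2008: Sat ✓, 2009: Sun, 2010: Mon, 2011: Tue, 2012: Thu, 2013: Fri, 2014: Sat ✓, 2015: Sun
Saturdays: 1997, 2003, 2008, 2014.

4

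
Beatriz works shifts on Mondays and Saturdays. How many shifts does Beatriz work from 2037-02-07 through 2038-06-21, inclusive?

144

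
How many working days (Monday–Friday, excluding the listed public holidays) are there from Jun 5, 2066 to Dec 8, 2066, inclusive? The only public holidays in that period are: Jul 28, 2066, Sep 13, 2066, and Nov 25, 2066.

Jun 5, 2066 is a Saturday.
That's 187 days from start to end, counting both.
187 = 7 × 26 + 5, so there are 26 full weeks plus 5 extra days.
Each full week contributes 5 weekdays (Mon–Fri): 26 × 5 = 130.
The 5 extra days are Sat, Sun, Mon, Tue, Wed — 3 of them qualify.
Total: 130 + 3 = 133.
Holidays: Jul 28, 2066 (Wed); Sep 13, 2066 (Mon); Nov 25, 2066 (Thu).
All 3 holidays fall on weekdays, so subtract 3.
Business days: 133 − 3 = 130.

130 working days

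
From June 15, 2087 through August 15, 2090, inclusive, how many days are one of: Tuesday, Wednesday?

331

June 15, 2087 is a Sunday.
From June 15, 2087 to August 15, 2090 is 1158 days inclusive.
1158 = 7 × 165 + 3, so there are 165 full weeks plus 3 extra days.
Each full week contributes 2 days from the set (Tue, Wed): 165 × 2 = 330.
The 3 extra days are Sunday, Monday, Tuesday — 1 of them qualifies.
Total: 330 + 1 = 331.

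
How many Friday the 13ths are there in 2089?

1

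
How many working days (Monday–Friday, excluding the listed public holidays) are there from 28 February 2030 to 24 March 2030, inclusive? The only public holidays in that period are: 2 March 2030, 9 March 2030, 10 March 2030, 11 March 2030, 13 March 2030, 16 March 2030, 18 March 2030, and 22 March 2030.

13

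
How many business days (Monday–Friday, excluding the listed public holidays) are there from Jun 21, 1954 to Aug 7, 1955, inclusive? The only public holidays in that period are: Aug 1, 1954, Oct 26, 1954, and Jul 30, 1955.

294 business days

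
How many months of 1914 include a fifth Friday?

4

A month has five Fridays exactly when Friday falls within its first (length − 28) days.
Jan: 31 days, starts Thu → 5 of Thu, Fri, Sat ✓
Feb: 28 days, starts Sun → 5 of (none)
Mar: 31 days, starts Sun → 5 of Sun, Mon, Tue
Apr: 30 days, starts Wed → 5 of Wed, Thu
May: 31 days, starts Fri → 5 of Fri, Sat, Sun ✓
Jun: 30 days, starts Mon → 5 of Mon, Tue
Jul: 31 days, starts Wed → 5 of Wed, Thu, Fri ✓
Aug: 31 days, starts Sat → 5 of Sat, Sun, Mon
Sep: 30 days, starts Tue → 5 of Tue, Wed
Oct: 31 days, starts Thu → 5 of Thu, Fri, Sat ✓
Nov: 30 days, starts Sun → 5 of Sun, Mon
Dec: 31 days, starts Tue → 5 of Tue, Wed, Thu
Months with five Fridays: Jan, May, Jul, Oct.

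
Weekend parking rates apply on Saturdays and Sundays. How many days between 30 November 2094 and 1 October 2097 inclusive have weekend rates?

296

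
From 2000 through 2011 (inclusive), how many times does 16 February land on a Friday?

Day of week of February 16 in each year:
2000: Wed, 2001: Fri ✓, 2002: Sat, 2003: Sun, 2004: Mon, 2005: Wed, 2006: Thu, 2007: Fri ✓, 2008: Sat, 2009: Mon, 2010: Tue, 2011: Wed
Fridays: 2001, 2007.

2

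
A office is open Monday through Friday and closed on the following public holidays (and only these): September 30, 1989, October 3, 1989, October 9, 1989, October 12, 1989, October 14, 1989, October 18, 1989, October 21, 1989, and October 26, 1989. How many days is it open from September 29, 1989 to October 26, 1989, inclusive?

15

September 29, 1989 is a Friday.
The range spans 28 days (inclusive of both endpoints).
28 = 7 × 4, so the span is exactly 4 full weeks.
Each full week contributes 5 weekdays (Mon–Fri): 4 × 5 = 20.
Total: 20.
Holidays: September 30, 1989 (Sat); October 3, 1989 (Tue); October 9, 1989 (Mon); October 12, 1989 (Thu); October 14, 1989 (Sat); October 18, 1989 (Wed); October 21, 1989 (Sat); October 26, 1989 (Thu).
5 of the 8 holidays fall on weekdays; the rest are weekends and were already excluded.
Business days: 20 − 5 = 15.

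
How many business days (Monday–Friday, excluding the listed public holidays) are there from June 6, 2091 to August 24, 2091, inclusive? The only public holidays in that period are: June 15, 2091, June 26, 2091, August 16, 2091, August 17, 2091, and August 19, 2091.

June 6, 2091 is a Wednesday.
From June 6, 2091 to August 24, 2091 is 80 days inclusive.
80 = 7 × 11 + 3, so there are 11 full weeks plus 3 extra days.
Each full week contributes 5 weekdays (Mon–Fri): 11 × 5 = 55.
The 3 extra days are Wed, Thu, Fri — 3 of them qualify.
Total: 55 + 3 = 58.
Holidays: June 15, 2091 (Fri); June 26, 2091 (Tue); August 16, 2091 (Thu); August 17, 2091 (Fri); August 19, 2091 (Sun).
4 of the 5 holidays fall on weekdays; the rest are weekends and were already excluded.
Business days: 58 − 4 = 54.

54 business days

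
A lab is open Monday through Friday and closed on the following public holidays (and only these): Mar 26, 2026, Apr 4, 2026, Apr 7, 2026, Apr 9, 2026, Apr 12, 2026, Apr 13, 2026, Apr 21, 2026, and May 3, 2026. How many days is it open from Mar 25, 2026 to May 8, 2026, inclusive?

Mar 25, 2026 is a Wednesday.
That's 45 days from start to end, counting both.
45 = 7 × 6 + 3, so there are 6 full weeks plus 3 extra days.
Each full week contributes 5 weekdays (Mon–Fri): 6 × 5 = 30.
The 3 extra days are Wed, Thu, Fri — 3 of them qualify.
Total: 30 + 3 = 33.
Holidays: Mar 26, 2026 (Thu); Apr 4, 2026 (Sat); Apr 7, 2026 (Tue); Apr 9, 2026 (Thu); Apr 12, 2026 (Sun); Apr 13, 2026 (Mon); Apr 21, 2026 (Tue); May 3, 2026 (Sun).
5 of the 8 holidays fall on weekdays; the rest are weekends and were already excluded.
Business days: 33 − 5 = 28.

28 business days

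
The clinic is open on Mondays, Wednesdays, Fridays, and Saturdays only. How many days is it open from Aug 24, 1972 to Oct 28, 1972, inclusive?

Aug 24, 1972 is a Thursday.
That's 66 days from start to end, counting both.
66 = 7 × 9 + 3, so there are 9 full weeks plus 3 extra days.
Each full week contributes 4 days from the set (Mon, Wed, Fri, Sat): 9 × 4 = 36.
The 3 extra days are Thu, Fri, Sat — 2 of them qualify.
Total: 36 + 2 = 38.

38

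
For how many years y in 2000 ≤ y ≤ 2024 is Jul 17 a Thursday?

3

Day of week of July 17 in each year:
2000: Mon, 2001: Tue, 2002: Wed, 2003: Thu ✓, 2004: Sat, 2005: Sun, 2006: Mon, 2007: Tue, 2008: Thu ✓, 2009: Fri, 2010: Sat, 2011: Sun, 2012: Tue, 2013: Wed, 2014: Thu ✓, 2015: Fri, 2016: Sun, 2017: Mon, 2018: Tue, 2019: Wed, 2020: Fri, 2021: Sat, 2022: Sun, 2023: Mon, 2024: Wed
Thursdays: 2003, 2008, 2014.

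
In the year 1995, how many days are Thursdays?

52

1995-01-01 is a Sunday.
That's 365 days from start to end, counting both.
365 = 7 × 52 + 1, so there are 52 full weeks plus 1 extra day.
Each full week contributes one Thursday: 52 so far.
The 1 extra day is Sun — none qualify.
Total: 52 + 0 = 52.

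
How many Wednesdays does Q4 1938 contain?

13

1938-10-01 is a Saturday.
From 1938-10-01 to 1938-12-31 is 92 days inclusive.
92 = 7 × 13 + 1, so there are 13 full weeks plus 1 extra day.
Each full week contributes one Wednesday: 13 so far.
The 1 extra day is Sat — none qualify.
Total: 13 + 0 = 13.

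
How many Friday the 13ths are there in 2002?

The 13th falls on a Friday when the month's 13th has weekday Fri.
Jan 13 is Sun; Feb 13 is Wed; Mar 13 is Wed; Apr 13 is Sat; May 13 is Mon; Jun 13 is Thu; Jul 13 is Sat; Aug 13 is Tue; Sep 13 is Fri ✓; Oct 13 is Sun; Nov 13 is Wed; Dec 13 is Fri ✓.
Friday the 13ths: Sep, Dec.

2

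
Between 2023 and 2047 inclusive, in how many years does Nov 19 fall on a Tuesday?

4

Day of week of November 19 in each year:
2023: Sun, 2024: Tue ✓, 2025: Wed, 2026: Thu, 2027: Fri, 2028: Sun, 2029: Mon, 2030: Tue ✓, 2031: Wed, 2032: Fri, 2033: Sat, 2034: Sun, 2035: Mon, 2036: Wed, 2037: Thu, 2038: Fri, 2039: Sat, 2040: Mon, 2041: Tue ✓, 2042: Wed, 2043: Thu, 2044: Sat, 2045: Sun, 2046: Mon, 2047: Tue ✓
Tuesdays: 2024, 2030, 2041, 2047.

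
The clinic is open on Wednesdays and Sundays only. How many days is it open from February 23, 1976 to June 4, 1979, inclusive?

342

February 23, 1976 is a Monday.
The range spans 1198 days (inclusive of both endpoints).
1198 = 7 × 171 + 1, so there are 171 full weeks plus 1 extra day.
Each full week contributes 2 days from the set (Wed, Sun): 171 × 2 = 342.
The 1 extra day is Monday — none qualify.
Total: 342 + 0 = 342.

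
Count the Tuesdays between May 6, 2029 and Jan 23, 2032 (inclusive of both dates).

142

May 6, 2029 is a Sunday.
That's 993 days from start to end, counting both.
993 = 7 × 141 + 6, so there are 141 full weeks plus 6 extra days.
Each full week contributes one Tuesday: 141 so far.
The 6 extra days are Sun, Mon, Tue, Wed, Thu, Fri — 1 of them qualifies.
Total: 141 + 1 = 142.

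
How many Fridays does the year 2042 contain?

January 1, 2042 is a Wednesday.
From January 1, 2042 to December 31, 2042 is 365 days inclusive.
365 = 7 × 52 + 1, so there are 52 full weeks plus 1 extra day.
Each full week contributes one Friday: 52 so far.
The 1 extra day is Wednesday — none qualify.
Total: 52 + 0 = 52.

52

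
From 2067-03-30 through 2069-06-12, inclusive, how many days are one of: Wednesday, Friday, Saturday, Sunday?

461

2067-03-30 is a Wednesday.
From 2067-03-30 to 2069-06-12 is 806 days inclusive.
806 = 7 × 115 + 1, so there are 115 full weeks plus 1 extra day.
Each full week contributes 4 days from the set (Wed, Fri, Sat, Sun): 115 × 4 = 460.
The 1 extra day is Wed — 1 of them qualifies.
Total: 460 + 1 = 461.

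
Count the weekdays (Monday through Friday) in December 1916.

21

1916-12-01 is a Friday.
From 1916-12-01 to 1916-12-31 is 31 days inclusive.
31 = 7 × 4 + 3, so there are 4 full weeks plus 3 extra days.
Each full week contributes 5 weekdays (Mon–Fri): 4 × 5 = 20.
The 3 extra days are Friday, Saturday, Sunday — 1 of them qualifies.
Total: 20 + 1 = 21.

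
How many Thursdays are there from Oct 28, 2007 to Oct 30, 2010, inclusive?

Oct 28, 2007 is a Sunday.
The range spans 1099 days (inclusive of both endpoints).
1099 = 7 × 157, so the span is exactly 157 full weeks.
Each full week contributes one Thursday: 157 so far.
Total: 157.

157 Thursdays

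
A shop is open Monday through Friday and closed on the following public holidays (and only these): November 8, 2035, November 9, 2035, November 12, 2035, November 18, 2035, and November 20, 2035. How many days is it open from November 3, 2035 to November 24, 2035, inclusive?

November 3, 2035 is a Saturday.
From November 3, 2035 to November 24, 2035 is 22 days inclusive.
22 = 7 × 3 + 1, so there are 3 full weeks plus 1 extra day.
Each full week contributes 5 weekdays (Mon–Fri): 3 × 5 = 15.
The 1 extra day is Sat — none qualify.
Total: 15 + 0 = 15.
Holidays: November 8, 2035 (Thu); November 9, 2035 (Fri); November 12, 2035 (Mon); November 18, 2035 (Sun); November 20, 2035 (Tue).
4 of the 5 holidays fall on weekdays; the rest are weekends and were already excluded.
Business days: 15 − 4 = 11.

11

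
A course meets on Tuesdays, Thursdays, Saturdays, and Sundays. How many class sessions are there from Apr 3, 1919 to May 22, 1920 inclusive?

238

Apr 3, 1919 is a Thursday.
That's 416 days from start to end, counting both.
416 = 7 × 59 + 3, so there are 59 full weeks plus 3 extra days.
Each full week contributes 4 days from the set (Tue, Thu, Sat, Sun): 59 × 4 = 236.
The 3 extra days are Thursday, Friday, Saturday — 2 of them qualify.
Total: 236 + 2 = 238.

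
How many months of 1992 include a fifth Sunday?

4

A month has five Sundays exactly when Sunday falls within its first (length − 28) days.
Jan: 31 days, starts Wed → 5 of Wed, Thu, Fri
Feb: 29 days, starts Sat → 5 of Sat
Mar: 31 days, starts Sun → 5 of Sun, Mon, Tue ✓
Apr: 30 days, starts Wed → 5 of Wed, Thu
May: 31 days, starts Fri → 5 of Fri, Sat, Sun ✓
Jun: 30 days, starts Mon → 5 of Mon, Tue
Jul: 31 days, starts Wed → 5 of Wed, Thu, Fri
Aug: 31 days, starts Sat → 5 of Sat, Sun, Mon ✓
Sep: 30 days, starts Tue → 5 of Tue, Wed
Oct: 31 days, starts Thu → 5 of Thu, Fri, Sat
Nov: 30 days, starts Sun → 5 of Sun, Mon ✓
Dec: 31 days, starts Tue → 5 of Tue, Wed, Thu
Months with five Sundays: Mar, May, Aug, Nov.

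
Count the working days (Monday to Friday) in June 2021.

2021-06-01 is a Tuesday.
That's 30 days from start to end, counting both.
30 = 7 × 4 + 2, so there are 4 full weeks plus 2 extra days.
Each full week contributes 5 weekdays (Mon–Fri): 4 × 5 = 20.
The 2 extra days are Tuesday, Wednesday — 2 of them qualify.
Total: 20 + 2 = 22.

22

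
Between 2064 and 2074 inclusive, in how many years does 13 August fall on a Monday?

2

Day of week of August 13 in each year:
2064: Wed, 2065: Thu, 2066: Fri, 2067: Sat, 2068: Mon ✓, 2069: Tue, 2070: Wed, 2071: Thu, 2072: Sat, 2073: Sun, 2074: Mon ✓
Mondays: 2068, 2074.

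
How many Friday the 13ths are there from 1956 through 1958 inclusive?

Friday-the-13ths by year:
1956: Jan, Apr, Jul
1957: Sep, Dec
1958: Jun

6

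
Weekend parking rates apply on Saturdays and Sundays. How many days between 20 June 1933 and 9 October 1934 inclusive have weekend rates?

136

20 June 1933 is a Tuesday.
That's 477 days from start to end, counting both.
477 = 7 × 68 + 1, so there are 68 full weeks plus 1 extra day.
Each full week contributes 2 weekend days (Sat, Sun): 68 × 2 = 136.
The 1 extra day is Tue — none qualify.
Total: 136 + 0 = 136.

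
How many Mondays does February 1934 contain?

4

1 February 1934 is a Thursday.
That's 28 days from start to end, counting both.
28 = 7 × 4, so the span is exactly 4 full weeks.
Each full week contributes one Monday: 4 so far.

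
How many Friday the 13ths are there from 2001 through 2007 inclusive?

12

Friday-the-13ths by year:
2001: Apr, Jul
2002: Sep, Dec
2003: Jun
2004: Feb, Aug
2005: May
2006: Jan, Oct
2007: Apr, Jul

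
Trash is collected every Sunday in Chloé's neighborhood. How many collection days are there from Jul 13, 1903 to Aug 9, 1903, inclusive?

4

Jul 13, 1903 is a Monday.
The range spans 28 days (inclusive of both endpoints).
28 = 7 × 4, so the span is exactly 4 full weeks.
Each full week contributes one Sunday: 4 so far.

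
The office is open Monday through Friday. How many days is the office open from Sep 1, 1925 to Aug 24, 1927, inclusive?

517

Sep 1, 1925 is a Tuesday.
That's 723 days from start to end, counting both.
723 = 7 × 103 + 2, so there are 103 full weeks plus 2 extra days.
Each full week contributes 5 weekdays (Mon–Fri): 103 × 5 = 515.
The 2 extra days are Tue, Wed — 2 of them qualify.
Total: 515 + 2 = 517.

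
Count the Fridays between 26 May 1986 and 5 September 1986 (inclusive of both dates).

26 May 1986 is a Monday.
The range spans 103 days (inclusive of both endpoints).
103 = 7 × 14 + 5, so there are 14 full weeks plus 5 extra days.
Each full week contributes one Friday: 14 so far.
The 5 extra days are Mon, Tue, Wed, Thu, Fri — 1 of them qualifies.
Total: 14 + 1 = 15.

15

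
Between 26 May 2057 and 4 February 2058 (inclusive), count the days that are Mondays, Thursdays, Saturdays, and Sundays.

26 May 2057 is a Saturday.
From 26 May 2057 to 4 February 2058 is 255 days inclusive.
255 = 7 × 36 + 3, so there are 36 full weeks plus 3 extra days.
Each full week contributes 4 days from the set (Mon, Thu, Sat, Sun): 36 × 4 = 144.
The 3 extra days are Saturday, Sunday, Monday — 3 of them qualify.
Total: 144 + 3 = 147.

147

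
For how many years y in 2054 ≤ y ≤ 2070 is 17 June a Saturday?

2

Day of week of June 17 in each year:
2054: Wed, 2055: Thu, 2056: Sat ✓, 2057: Sun, 2058: Mon, 2059: Tue, 2060: Thu, 2061: Fri, 2062: Sat ✓, 2063: Sun, 2064: Tue, 2065: Wed, 2066: Thu, 2067: Fri, 2068: Sun, 2069: Mon, 2070: Tue
Saturdays: 2056, 2062.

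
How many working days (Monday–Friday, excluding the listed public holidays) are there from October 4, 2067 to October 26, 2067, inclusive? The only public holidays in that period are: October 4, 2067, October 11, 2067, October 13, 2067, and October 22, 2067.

October 4, 2067 is a Tuesday.
The range spans 23 days (inclusive of both endpoints).
23 = 7 × 3 + 2, so there are 3 full weeks plus 2 extra days.
Each full week contributes 5 weekdays (Mon–Fri): 3 × 5 = 15.
The 2 extra days are Tuesday, Wednesday — 2 of them qualify.
Total: 15 + 2 = 17.
Holidays: October 4, 2067 (Tue); October 11, 2067 (Tue); October 13, 2067 (Thu); October 22, 2067 (Sat).
3 of the 4 holidays fall on weekdays; the rest are weekends and were already excluded.
Business days: 17 − 3 = 14.

14 working days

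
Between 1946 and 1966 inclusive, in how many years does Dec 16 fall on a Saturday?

Day of week of December 16 in each year:
1946: Mon, 1947: Tue, 1948: Thu, 1949: Fri, 1950: Sat ✓, 1951: Sun, 1952: Tue, 1953: Wed, 1954: Thu, 1955: Fri, 1956: Sun, 1957: Mon, 1958: Tue, 1959: Wed, 1960: Fri, 1961: Sat ✓, 1962: Sun, 1963: Mon, 1964: Wed, 1965: Thu, 1966: Fri
Saturdays: 1950, 1961.

2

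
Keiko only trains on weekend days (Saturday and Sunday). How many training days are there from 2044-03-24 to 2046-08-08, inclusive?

248

2044-03-24 is a Thursday.
The range spans 868 days (inclusive of both endpoints).
868 = 7 × 124, so the span is exactly 124 full weeks.
Each full week contributes 2 weekend days (Sat, Sun): 124 × 2 = 248.
Total: 248.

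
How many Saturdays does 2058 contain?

January 1, 2058 is a Tuesday.
The range spans 365 days (inclusive of both endpoints).
365 = 7 × 52 + 1, so there are 52 full weeks plus 1 extra day.
Each full week contributes one Saturday: 52 so far.
The 1 extra day is Tue — none qualify.
Total: 52 + 0 = 52.

52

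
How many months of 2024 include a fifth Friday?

4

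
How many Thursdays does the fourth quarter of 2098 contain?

Oct 1, 2098 is a Wednesday.
That's 92 days from start to end, counting both.
92 = 7 × 13 + 1, so there are 13 full weeks plus 1 extra day.
Each full week contributes one Thursday: 13 so far.
The 1 extra day is Wednesday — none qualify.
Total: 13 + 0 = 13.

13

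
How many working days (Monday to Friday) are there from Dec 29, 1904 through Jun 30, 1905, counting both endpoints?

Dec 29, 1904 is a Thursday.
From Dec 29, 1904 to Jun 30, 1905 is 184 days inclusive.
184 = 7 × 26 + 2, so there are 26 full weeks plus 2 extra days.
Each full week contributes 5 weekdays (Mon–Fri): 26 × 5 = 130.
The 2 extra days are Thursday, Friday — 2 of them qualify.
Total: 130 + 2 = 132.

132 weekdays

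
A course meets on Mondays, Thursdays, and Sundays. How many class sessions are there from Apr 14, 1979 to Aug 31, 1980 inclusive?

217

Apr 14, 1979 is a Saturday.
That's 506 days from start to end, counting both.
506 = 7 × 72 + 2, so there are 72 full weeks plus 2 extra days.
Each full week contributes 3 days from the set (Mon, Thu, Sun): 72 × 3 = 216.
The 2 extra days are Saturday, Sunday — 1 of them qualifies.
Total: 216 + 1 = 217.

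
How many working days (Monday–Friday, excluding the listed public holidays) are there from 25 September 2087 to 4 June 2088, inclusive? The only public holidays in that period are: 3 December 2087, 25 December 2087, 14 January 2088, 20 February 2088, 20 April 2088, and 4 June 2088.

176 working days

25 September 2087 is a Thursday.
From 25 September 2087 to 4 June 2088 is 254 days inclusive.
254 = 7 × 36 + 2, so there are 36 full weeks plus 2 extra days.
Each full week contributes 5 weekdays (Mon–Fri): 36 × 5 = 180.
The 2 extra days are Thursday, Friday — 2 of them qualify.
Total: 180 + 2 = 182.
Holidays: 3 December 2087 (Wed); 25 December 2087 (Thu); 14 January 2088 (Wed); 20 February 2088 (Fri); 20 April 2088 (Tue); 4 June 2088 (Fri).
All 6 holidays fall on weekdays, so subtract 6.
Business days: 182 − 6 = 176.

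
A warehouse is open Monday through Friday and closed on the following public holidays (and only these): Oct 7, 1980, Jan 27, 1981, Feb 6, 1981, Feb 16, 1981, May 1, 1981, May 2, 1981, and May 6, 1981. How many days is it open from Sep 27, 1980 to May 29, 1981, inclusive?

169 business days

Sep 27, 1980 is a Saturday.
The range spans 245 days (inclusive of both endpoints).
245 = 7 × 35, so the span is exactly 35 full weeks.
Each full week contributes 5 weekdays (Mon–Fri): 35 × 5 = 175.
Total: 175.
Holidays: Oct 7, 1980 (Tue); Jan 27, 1981 (Tue); Feb 6, 1981 (Fri); Feb 16, 1981 (Mon); May 1, 1981 (Fri); May 2, 1981 (Sat); May 6, 1981 (Wed).
6 of the 7 holidays fall on weekdays; the rest are weekends and were already excluded.
Business days: 175 − 6 = 169.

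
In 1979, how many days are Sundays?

January 1, 1979 is a Monday.
That's 365 days from start to end, counting both.
365 = 7 × 52 + 1, so there are 52 full weeks plus 1 extra day.
Each full week contributes one Sunday: 52 so far.
The 1 extra day is Monday — none qualify.
Total: 52 + 0 = 52.

52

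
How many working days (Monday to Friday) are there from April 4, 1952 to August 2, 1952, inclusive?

86

April 4, 1952 is a Friday.
From April 4, 1952 to August 2, 1952 is 121 days inclusive.
121 = 7 × 17 + 2, so there are 17 full weeks plus 2 extra days.
Each full week contributes 5 weekdays (Mon–Fri): 17 × 5 = 85.
The 2 extra days are Fri, Sat — 1 of them qualifies.
Total: 85 + 1 = 86.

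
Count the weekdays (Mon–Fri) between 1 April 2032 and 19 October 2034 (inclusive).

1 April 2032 is a Thursday.
The range spans 932 days (inclusive of both endpoints).
932 = 7 × 133 + 1, so there are 133 full weeks plus 1 extra day.
Each full week contributes 5 weekdays (Mon–Fri): 133 × 5 = 665.
The 1 extra day is Thu — 1 of them qualifies.
Total: 665 + 1 = 666.

666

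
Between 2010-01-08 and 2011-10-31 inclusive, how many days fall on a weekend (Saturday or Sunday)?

2010-01-08 is a Friday.
That's 662 days from start to end, counting both.
662 = 7 × 94 + 4, so there are 94 full weeks plus 4 extra days.
Each full week contributes 2 weekend days (Sat, Sun): 94 × 2 = 188.
The 4 extra days are Fri, Sat, Sun, Mon — 2 of them qualify.
Total: 188 + 2 = 190.

190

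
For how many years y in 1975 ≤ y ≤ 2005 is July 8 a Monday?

Day of week of July 8 in each year:
1975: Tue, 1976: Thu, 1977: Fri, 1978: Sat, 1979: Sun, 1980: Tue, 1981: Wed, 1982: Thu, 1983: Fri, 1984: Sun, 1985: Mon ✓, 1986: Tue, 1987: Wed, 1988: Fri, 1989: Sat, 1990: Sun, 1991: Mon ✓, 1992: Wed, 1993: Thu, 1994: Fri, 1995: Sat, 1996: Mon ✓, 1997: Tue, 1998: Wed, 1999: Thu, 2000: Sat, 2001: Sun, 2002: Mon ✓, 2003: Tue, 2004: Thu, 2005: Fri
Mondays: 1985, 1991, 1996, 2002.

4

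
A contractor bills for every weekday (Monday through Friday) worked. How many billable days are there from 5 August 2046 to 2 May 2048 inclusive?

455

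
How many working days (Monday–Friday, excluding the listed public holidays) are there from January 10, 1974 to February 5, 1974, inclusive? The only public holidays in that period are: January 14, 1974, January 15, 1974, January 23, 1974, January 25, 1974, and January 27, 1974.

15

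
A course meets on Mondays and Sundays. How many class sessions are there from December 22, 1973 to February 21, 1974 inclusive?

December 22, 1973 is a Saturday.
The range spans 62 days (inclusive of both endpoints).
62 = 7 × 8 + 6, so there are 8 full weeks plus 6 extra days.
Each full week contributes 2 days from the set (Mon, Sun): 8 × 2 = 16.
The 6 extra days are Sat, Sun, Mon, Tue, Wed, Thu — 2 of them qualify.
Total: 16 + 2 = 18.

18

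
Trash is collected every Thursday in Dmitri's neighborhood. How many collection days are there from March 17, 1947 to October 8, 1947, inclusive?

29 Thursdays

March 17, 1947 is a Monday.
That's 206 days from start to end, counting both.
206 = 7 × 29 + 3, so there are 29 full weeks plus 3 extra days.
Each full week contributes one Thursday: 29 so far.
The 3 extra days are Monday, Tuesday, Wednesday — none qualify.
Total: 29 + 0 = 29.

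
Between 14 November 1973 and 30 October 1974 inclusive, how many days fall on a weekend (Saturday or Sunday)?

100

14 November 1973 is a Wednesday.
From 14 November 1973 to 30 October 1974 is 351 days inclusive.
351 = 7 × 50 + 1, so there are 50 full weeks plus 1 extra day.
Each full week contributes 2 weekend days (Sat, Sun): 50 × 2 = 100.
The 1 extra day is Wednesday — none qualify.
Total: 100 + 0 = 100.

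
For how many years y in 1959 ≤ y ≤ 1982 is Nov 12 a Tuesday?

Day of week of November 12 in each year:
1959: Thu, 1960: Sat, 1961: Sun, 1962: Mon, 1963: Tue ✓, 1964: Thu, 1965: Fri, 1966: Sat, 1967: Sun, 1968: Tue ✓, 1969: Wed, 1970: Thu, 1971: Fri, 1972: Sun, 1973: Mon, 1974: Tue ✓, 1975: Wed, 1976: Fri, 1977: Sat, 1978: Sun, 1979: Mon, 1980: Wed, 1981: Thu, 1982: Fri
Tuesdays: 1963, 1968, 1974.

3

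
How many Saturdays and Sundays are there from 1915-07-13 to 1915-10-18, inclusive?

1915-07-13 is a Tuesday.
That's 98 days from start to end, counting both.
98 = 7 × 14, so the span is exactly 14 full weeks.
Each full week contributes 2 weekend days (Sat, Sun): 14 × 2 = 28.

28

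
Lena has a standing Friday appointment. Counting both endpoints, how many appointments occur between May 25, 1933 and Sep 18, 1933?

May 25, 1933 is a Thursday.
That's 117 days from start to end, counting both.
117 = 7 × 16 + 5, so there are 16 full weeks plus 5 extra days.
Each full week contributes one Friday: 16 so far.
The 5 extra days are Thu, Fri, Sat, Sun, Mon — 1 of them qualifies.
Total: 16 + 1 = 17.

17 Fridays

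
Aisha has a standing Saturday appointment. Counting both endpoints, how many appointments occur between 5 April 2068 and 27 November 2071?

5 April 2068 is a Thursday.
From 5 April 2068 to 27 November 2071 is 1332 days inclusive.
1332 = 7 × 190 + 2, so there are 190 full weeks plus 2 extra days.
Each full week contributes one Saturday: 190 so far.
The 2 extra days are Thu, Fri — none qualify.
Total: 190 + 0 = 190.

190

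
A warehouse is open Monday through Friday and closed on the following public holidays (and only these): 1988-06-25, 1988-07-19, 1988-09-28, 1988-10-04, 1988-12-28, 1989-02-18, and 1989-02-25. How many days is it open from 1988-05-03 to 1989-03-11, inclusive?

220

1988-05-03 is a Tuesday.
From 1988-05-03 to 1989-03-11 is 313 days inclusive.
313 = 7 × 44 + 5, so there are 44 full weeks plus 5 extra days.
Each full week contributes 5 weekdays (Mon–Fri): 44 × 5 = 220.
The 5 extra days are Tue, Wed, Thu, Fri, Sat — 4 of them qualify.
Total: 220 + 4 = 224.
Holidays: 1988-06-25 (Sat); 1988-07-19 (Tue); 1988-09-28 (Wed); 1988-10-04 (Tue); 1988-12-28 (Wed); 1989-02-18 (Sat); 1989-02-25 (Sat).
4 of the 7 holidays fall on weekdays; the rest are weekends and were already excluded.
Business days: 224 − 4 = 220.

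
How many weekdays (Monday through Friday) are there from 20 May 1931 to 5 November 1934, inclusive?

904

20 May 1931 is a Wednesday.
That's 1266 days from start to end, counting both.
1266 = 7 × 180 + 6, so there are 180 full weeks plus 6 extra days.
Each full week contributes 5 weekdays (Mon–Fri): 180 × 5 = 900.
The 6 extra days are Wednesday, Thursday, Friday, Saturday, Sunday, Monday — 4 of them qualify.
Total: 900 + 4 = 904.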